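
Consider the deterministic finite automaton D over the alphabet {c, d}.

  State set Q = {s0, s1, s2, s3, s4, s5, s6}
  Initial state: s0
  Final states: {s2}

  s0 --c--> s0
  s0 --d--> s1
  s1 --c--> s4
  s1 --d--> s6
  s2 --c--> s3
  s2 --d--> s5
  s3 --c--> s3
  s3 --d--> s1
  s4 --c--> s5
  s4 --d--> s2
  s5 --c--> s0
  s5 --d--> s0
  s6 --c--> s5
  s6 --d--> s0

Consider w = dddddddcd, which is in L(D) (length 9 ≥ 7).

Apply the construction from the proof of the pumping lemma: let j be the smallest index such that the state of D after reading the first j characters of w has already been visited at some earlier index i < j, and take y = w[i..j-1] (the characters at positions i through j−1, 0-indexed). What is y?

State sequence: s0 -d-> s1 -d-> s6 -d-> s0 -d-> s1 -d-> s6 -d-> s0 -d-> s1 -c-> s4 -d-> s2
First repeat at step 3: s0 was already visited.

So i = 0, j = 3, giving x = w[0:0] = ε, y = w[0:3] = ddd, z = w[3:9] = ddddcd.
Check: |xy| = 3 ≤ 7 and |y| = 3 ≥ 1. Reading y takes D from s0 back to s0, so every xyⁱz is accepted.
With |Q| = 7, pigeonhole forces a state repeat no later than step 7; the substring read between the first and second visits to that state can be pumped.

ddd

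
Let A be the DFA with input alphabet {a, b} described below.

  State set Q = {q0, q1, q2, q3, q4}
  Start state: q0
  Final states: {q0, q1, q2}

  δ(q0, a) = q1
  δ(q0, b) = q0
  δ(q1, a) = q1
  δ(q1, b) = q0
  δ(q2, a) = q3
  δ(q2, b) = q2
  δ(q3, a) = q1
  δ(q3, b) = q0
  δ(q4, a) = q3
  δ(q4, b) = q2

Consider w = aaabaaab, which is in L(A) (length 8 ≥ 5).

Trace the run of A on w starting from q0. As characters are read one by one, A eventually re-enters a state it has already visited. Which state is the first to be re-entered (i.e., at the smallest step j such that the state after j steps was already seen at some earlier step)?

State sequence: q0 -a-> q1 -a-> q1 -a-> q1 -b-> q0 -a-> q1 -a-> q1 -a-> q1 -b-> q0
First repeat at step 2: q1 was already visited.

The earliest repeat is at step j = 2: A is in q1, which it already visited at step i = 1.
The DFA has 5 states, so the proof of the pumping lemma guarantees a repeated state among the first 5+1 visited; the segment between the two visits is the pumpable y.

q1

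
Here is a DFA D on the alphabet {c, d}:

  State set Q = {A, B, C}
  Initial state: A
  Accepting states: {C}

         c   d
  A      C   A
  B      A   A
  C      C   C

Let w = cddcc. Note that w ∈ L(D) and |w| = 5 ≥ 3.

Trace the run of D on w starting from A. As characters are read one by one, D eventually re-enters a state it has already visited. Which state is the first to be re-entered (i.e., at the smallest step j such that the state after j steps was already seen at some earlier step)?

C

State sequence: A -c-> C -d-> C -d-> C -c-> C -c-> C
First repeat at step 2: C was already visited.

The earliest repeat is at step j = 2: D is in C, which it already visited at step i = 1.
The DFA has 3 states, so the proof of the pumping lemma guarantees a repeated state among the first 3+1 visited; the segment between the two visits is the pumpable y.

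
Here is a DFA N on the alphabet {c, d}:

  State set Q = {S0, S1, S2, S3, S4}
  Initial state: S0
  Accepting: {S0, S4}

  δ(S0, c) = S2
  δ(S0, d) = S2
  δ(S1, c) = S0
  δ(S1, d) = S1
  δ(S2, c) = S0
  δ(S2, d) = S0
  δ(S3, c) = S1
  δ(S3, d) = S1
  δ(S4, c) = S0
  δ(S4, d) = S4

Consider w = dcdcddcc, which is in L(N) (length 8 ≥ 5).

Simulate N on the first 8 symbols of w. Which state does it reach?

Run of N on the first 8 characters of w = d c d c d d c c:
  step 0: S0  (start)
  step 1: S2  (read d: S0→S2)
  step 2: S0  (read c: S2→S0)
  step 3: S2  (read d: S0→S2)
  step 4: S0  (read c: S2→S0)
  step 5: S2  (read d: S0→S2)
  step 6: S0  (read d: S2→S0)
  step 7: S2  (read c: S0→S2)
  step 8: S0  (read c: S2→S0)

After reading 8 characters, N is in state S0.
(This kind of state-tracing is the core of the pumping-lemma construction: with 5 states, pigeonhole forces a repeat within the first 5 steps.)

S0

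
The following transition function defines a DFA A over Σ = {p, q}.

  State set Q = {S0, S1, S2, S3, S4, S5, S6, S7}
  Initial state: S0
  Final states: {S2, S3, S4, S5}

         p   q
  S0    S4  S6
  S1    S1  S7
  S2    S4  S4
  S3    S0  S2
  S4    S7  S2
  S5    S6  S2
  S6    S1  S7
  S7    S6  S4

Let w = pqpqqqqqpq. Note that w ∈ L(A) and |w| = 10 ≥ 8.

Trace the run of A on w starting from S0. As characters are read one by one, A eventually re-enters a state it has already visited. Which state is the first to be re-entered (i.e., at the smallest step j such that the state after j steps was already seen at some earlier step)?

Run of A on w = p q p q q q q q p q:
  step 0: S0  (start)
  step 1: S4  (read p: S0→S4)
  step 2: S2  (read q: S4→S2)
  step 3: S4  (read p: S2→S4)   ← first repeat (S4 seen earlier)
  step 4: S2  (read q: S4→S2)
  step 5: S4  (read q: S2→S4)
  step 6: S2  (read q: S4→S2)
  step 7: S4  (read q: S2→S4)
  step 8: S2  (read q: S4→S2)
  step 9: S4  (read p: S2→S4)
  step 10: S2  (read q: S4→S2)

The earliest repeat is at step j = 3: A is in S4, which it already visited at step i = 1.
Since A has 8 states, any run of length ≥ 8 visits 8+1 states, so by pigeonhole some state repeats within the first 8 steps — that repeat gives the pumpable loop.

S4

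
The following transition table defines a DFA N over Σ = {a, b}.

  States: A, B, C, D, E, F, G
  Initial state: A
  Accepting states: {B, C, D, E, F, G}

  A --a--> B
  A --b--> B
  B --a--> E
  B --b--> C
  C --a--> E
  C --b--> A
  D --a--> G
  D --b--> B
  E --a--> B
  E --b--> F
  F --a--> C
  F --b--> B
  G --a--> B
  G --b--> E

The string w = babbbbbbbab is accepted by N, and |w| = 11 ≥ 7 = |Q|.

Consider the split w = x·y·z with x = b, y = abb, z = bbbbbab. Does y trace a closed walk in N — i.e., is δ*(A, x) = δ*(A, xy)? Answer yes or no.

yes

Run of N on the first 4 characters of w = b a b b:
  step 0: A  (start)
  step 1: B  (read b: A→B)
  step 2: E  (read a: B→E)
  step 3: F  (read b: E→F)
  step 4: B  (read b: F→B)

After x (step 1): B. After xy (step 4): B.
They match, so y = abb drives N around a cycle from B back to itself; pumping y any number of times keeps N in B before reading z, and xyⁱz ∈ L(N) for every i ≥ 0.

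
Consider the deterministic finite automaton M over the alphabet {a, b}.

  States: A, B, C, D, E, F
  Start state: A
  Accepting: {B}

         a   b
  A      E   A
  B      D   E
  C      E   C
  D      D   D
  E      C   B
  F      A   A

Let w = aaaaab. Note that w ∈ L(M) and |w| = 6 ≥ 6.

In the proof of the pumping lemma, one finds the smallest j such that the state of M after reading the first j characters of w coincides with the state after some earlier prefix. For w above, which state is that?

Run of M on w = a a a a a b:
  step 0: A  (start)
  step 1: E  (read a: A→E)
  step 2: C  (read a: E→C)
  step 3: E  (read a: C→E)   ← first repeat (E seen earlier)
  step 4: C  (read a: E→C)
  step 5: E  (read a: C→E)
  step 6: B  (read b: E→B)

The earliest repeat is at step j = 3: M is in E, which it already visited at step i = 1.

E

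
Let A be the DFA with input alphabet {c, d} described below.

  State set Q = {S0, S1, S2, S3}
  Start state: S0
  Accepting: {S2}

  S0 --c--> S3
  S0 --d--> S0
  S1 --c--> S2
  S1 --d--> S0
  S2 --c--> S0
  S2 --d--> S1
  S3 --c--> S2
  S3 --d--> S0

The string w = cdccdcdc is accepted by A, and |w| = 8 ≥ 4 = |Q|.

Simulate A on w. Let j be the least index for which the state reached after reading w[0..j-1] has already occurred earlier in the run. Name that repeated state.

Run of A on w = c d c c d c d c:
  step 0: S0  (start)
  step 1: S3  (read c: S0→S3)
  step 2: S0  (read d: S3→S0)   ← first repeat (S0 seen earlier)
  step 3: S3  (read c: S0→S3)
  step 4: S2  (read c: S3→S2)
  step 5: S1  (read d: S2→S1)
  step 6: S2  (read c: S1→S2)
  step 7: S1  (read d: S2→S1)
  step 8: S2  (read c: S1→S2)

The earliest repeat is at step j = 2: A is in S0, which it already visited at step i = 0.
With |Q| = 4, pigeonhole forces a state repeat no later than step 4; the substring read between the first and second visits to that state can be pumped.

S0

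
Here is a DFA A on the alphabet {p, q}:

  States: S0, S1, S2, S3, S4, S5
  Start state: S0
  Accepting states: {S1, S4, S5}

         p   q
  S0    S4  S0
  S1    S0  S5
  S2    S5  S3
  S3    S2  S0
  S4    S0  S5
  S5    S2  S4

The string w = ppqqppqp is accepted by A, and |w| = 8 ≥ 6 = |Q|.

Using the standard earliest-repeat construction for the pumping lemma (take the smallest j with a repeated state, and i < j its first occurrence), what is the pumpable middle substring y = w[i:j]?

Run of A on w = p p q q p p q p:
  step 0: S0  (start)
  step 1: S4  (read p: S0→S4)
  step 2: S0  (read p: S4→S0)   ← first repeat (S0 seen earlier)
  step 3: S0  (read q: S0→S0)
  step 4: S0  (read q: S0→S0)
  step 5: S4  (read p: S0→S4)
  step 6: S0  (read p: S4→S0)
  step 7: S0  (read q: S0→S0)
  step 8: S4  (read p: S0→S4)

So i = 0, j = 2, giving x = w[0:0] = ε, y = w[0:2] = pp, z = w[2:8] = qqppqp.
Check: |xy| = 2 ≤ 6 and |y| = 2 ≥ 1. Reading y takes A from S0 back to S0, so every xyⁱz is accepted.
With |Q| = 6, pigeonhole forces a state repeat no later than step 6; the substring read between the first and second visits to that state can be pumped.

pp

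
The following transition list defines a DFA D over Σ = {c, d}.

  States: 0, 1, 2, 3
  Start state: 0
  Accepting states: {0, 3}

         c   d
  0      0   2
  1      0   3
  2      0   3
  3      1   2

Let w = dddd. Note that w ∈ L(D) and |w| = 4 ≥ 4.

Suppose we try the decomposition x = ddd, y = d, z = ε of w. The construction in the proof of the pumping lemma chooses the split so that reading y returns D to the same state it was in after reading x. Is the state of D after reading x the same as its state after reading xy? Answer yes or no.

no

Run of D on the first 4 characters of w = d d d d:
  step 0: 0  (start)
  step 1: 2  (read d: 0→2)
  step 2: 3  (read d: 2→3)
  step 3: 2  (read d: 3→2)
  step 4: 3  (read d: 2→3)

After x (step 3): 2. After xy (step 4): 3.
They differ (2 ≠ 3), so y is not a cycle from the state after x; this split is not the one the pumping-lemma construction produces, and pumping y need not keep the string in L(D).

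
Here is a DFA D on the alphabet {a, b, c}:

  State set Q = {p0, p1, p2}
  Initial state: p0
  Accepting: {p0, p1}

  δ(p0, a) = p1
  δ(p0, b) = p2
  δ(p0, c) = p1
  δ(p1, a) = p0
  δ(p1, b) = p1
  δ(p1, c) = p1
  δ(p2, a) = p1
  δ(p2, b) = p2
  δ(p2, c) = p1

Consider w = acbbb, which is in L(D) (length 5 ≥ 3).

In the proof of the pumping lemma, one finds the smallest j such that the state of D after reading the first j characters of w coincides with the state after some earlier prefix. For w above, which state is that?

p1

State sequence: p0 -a-> p1 -c-> p1 -b-> p1 -b-> p1 -b-> p1
First repeat at step 2: p1 was already visited.

The earliest repeat is at step j = 2: D is in p1, which it already visited at step i = 1.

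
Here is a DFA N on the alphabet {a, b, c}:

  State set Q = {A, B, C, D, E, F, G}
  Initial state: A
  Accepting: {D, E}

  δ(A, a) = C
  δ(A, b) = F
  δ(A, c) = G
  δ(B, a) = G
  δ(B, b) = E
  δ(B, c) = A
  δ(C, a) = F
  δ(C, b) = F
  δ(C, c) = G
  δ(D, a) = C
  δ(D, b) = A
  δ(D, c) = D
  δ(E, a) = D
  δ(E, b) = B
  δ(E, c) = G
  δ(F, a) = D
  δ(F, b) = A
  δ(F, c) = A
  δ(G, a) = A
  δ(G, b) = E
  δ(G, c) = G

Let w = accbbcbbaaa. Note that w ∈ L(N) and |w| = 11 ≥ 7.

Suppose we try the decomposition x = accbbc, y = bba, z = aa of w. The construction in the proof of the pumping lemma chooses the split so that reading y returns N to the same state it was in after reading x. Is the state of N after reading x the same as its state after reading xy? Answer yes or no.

no

Run of N on the first 9 characters of w = a c c b b c b b a:
  step 0: A  (start)
  step 1: C  (read a: A→C)
  step 2: G  (read c: C→G)
  step 3: G  (read c: G→G)
  step 4: E  (read b: G→E)
  step 5: B  (read b: E→B)
  step 6: A  (read c: B→A)
  step 7: F  (read b: A→F)
  step 8: A  (read b: F→A)
  step 9: C  (read a: A→C)

After x (step 6): A. After xy (step 9): C.
They differ (A ≠ C), so y is not a cycle from the state after x; this split is not the one the pumping-lemma construction produces, and pumping y need not keep the string in L(N).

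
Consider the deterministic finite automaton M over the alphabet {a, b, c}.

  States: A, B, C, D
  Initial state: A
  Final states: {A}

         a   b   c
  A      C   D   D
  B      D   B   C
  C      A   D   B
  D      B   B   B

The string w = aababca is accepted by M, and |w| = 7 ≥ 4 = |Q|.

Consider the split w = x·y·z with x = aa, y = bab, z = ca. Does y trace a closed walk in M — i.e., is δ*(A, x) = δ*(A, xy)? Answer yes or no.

State sequence: A -a-> C -a-> A -b-> D -a-> B -b-> B

After x (step 2): A. After xy (step 5): B.
They differ (A ≠ B), so y is not a cycle from the state after x; this split is not the one the pumping-lemma construction produces, and pumping y need not keep the string in L(M).

no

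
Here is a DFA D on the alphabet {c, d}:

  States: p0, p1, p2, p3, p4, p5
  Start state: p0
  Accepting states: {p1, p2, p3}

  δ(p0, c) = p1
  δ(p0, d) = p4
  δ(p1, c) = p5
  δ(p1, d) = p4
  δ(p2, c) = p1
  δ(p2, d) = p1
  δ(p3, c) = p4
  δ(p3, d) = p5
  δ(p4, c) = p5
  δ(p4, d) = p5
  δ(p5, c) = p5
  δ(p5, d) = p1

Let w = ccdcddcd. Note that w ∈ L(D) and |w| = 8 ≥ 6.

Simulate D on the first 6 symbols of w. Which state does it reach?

Run of D on the first 6 characters of w = c c d c d d:
  step 0: p0  (start)
  step 1: p1  (read c: p0→p1)
  step 2: p5  (read c: p1→p5)
  step 3: p1  (read d: p5→p1)
  step 4: p5  (read c: p1→p5)
  step 5: p1  (read d: p5→p1)
  step 6: p4  (read d: p1→p4)

After reading 6 characters, D is in state p4.

p4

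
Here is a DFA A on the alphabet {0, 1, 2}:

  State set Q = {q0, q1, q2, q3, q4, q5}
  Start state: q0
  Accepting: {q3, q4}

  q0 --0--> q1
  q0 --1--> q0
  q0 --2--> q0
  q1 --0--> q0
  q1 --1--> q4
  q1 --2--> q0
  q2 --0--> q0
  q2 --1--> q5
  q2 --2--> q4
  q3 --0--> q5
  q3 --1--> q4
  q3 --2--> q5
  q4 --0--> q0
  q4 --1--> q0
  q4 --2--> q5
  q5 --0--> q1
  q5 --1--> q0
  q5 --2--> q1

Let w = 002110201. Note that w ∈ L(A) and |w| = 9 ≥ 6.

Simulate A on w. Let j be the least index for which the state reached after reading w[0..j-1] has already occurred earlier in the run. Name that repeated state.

State sequence: q0 -0-> q1 -0-> q0 -2-> q0 -1-> q0 -1-> q0 -0-> q1 -2-> q0 -0-> q1 -1-> q4
First repeat at step 2: q0 was already visited.

The earliest repeat is at step j = 2: A is in q0, which it already visited at step i = 0.

q0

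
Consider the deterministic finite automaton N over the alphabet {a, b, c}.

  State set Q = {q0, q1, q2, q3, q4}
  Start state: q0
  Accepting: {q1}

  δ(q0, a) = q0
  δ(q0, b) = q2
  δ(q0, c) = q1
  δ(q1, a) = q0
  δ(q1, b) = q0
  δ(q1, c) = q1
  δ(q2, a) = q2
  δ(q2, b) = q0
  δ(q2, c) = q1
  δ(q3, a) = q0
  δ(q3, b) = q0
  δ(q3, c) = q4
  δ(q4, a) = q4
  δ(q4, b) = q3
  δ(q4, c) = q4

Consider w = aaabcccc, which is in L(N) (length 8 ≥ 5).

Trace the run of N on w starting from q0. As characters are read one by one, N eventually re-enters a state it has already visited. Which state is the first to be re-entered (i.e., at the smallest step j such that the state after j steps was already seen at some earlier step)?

q0

State sequence: q0 -a-> q0 -a-> q0 -a-> q0 -b-> q2 -c-> q1 -c-> q1 -c-> q1 -c-> q1
First repeat at step 1: q0 was already visited.

The earliest repeat is at step j = 1: N is in q0, which it already visited at step i = 0.
The DFA has 5 states, so the proof of the pumping lemma guarantees a repeated state among the first 5+1 visited; the segment between the two visits is the pumpable y.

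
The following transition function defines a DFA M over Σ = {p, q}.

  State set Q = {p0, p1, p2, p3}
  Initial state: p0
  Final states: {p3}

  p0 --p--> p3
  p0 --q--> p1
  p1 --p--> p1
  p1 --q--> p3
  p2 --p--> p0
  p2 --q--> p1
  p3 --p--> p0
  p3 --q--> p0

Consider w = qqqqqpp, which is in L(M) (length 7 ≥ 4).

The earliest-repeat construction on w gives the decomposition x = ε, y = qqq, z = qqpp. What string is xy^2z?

qqqqqqqqpp

xy^2z = ε·qqq·qqq·qqpp = qqqqqqqqpp.
Reading y = qqq takes M from p0 back to p0, so after x·y·y the machine is still in p0, and z then leads to the accepting state p3. Hence qqqqqqqqpp ∈ L(M).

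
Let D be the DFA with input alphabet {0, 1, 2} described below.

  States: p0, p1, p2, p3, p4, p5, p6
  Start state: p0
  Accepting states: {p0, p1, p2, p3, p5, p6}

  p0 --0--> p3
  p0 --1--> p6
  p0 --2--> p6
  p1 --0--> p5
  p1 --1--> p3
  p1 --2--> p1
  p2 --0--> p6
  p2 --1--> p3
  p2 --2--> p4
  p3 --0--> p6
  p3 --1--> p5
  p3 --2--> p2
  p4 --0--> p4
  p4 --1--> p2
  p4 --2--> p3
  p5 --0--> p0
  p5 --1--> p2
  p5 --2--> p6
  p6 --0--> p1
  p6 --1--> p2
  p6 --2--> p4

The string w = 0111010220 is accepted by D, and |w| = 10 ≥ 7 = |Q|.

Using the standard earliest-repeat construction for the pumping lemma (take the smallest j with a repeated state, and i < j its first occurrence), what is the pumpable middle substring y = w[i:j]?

111

State sequence: p0 -0-> p3 -1-> p5 -1-> p2 -1-> p3 -0-> p6 -1-> p2 -0-> p6 -2-> p4 -2-> p3 -0-> p6
First repeat at step 4: p3 was already visited.

So i = 1, j = 4, giving x = w[0:1] = 0, y = w[1:4] = 111, z = w[4:10] = 010220.
Check: |xy| = 4 ≤ 7 and |y| = 3 ≥ 1. Reading y takes D from p3 back to p3, so every xyⁱz is accepted.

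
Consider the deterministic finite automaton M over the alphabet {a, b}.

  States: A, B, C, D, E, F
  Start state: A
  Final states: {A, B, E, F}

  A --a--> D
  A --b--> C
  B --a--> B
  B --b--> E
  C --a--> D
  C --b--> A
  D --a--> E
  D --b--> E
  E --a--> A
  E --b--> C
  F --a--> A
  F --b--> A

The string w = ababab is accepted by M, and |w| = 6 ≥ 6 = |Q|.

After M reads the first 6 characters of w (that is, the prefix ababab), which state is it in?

Run of M on the first 6 characters of w = a b a b a b:
  step 0: A  (start)
  step 1: D  (read a: A→D)
  step 2: E  (read b: D→E)
  step 3: A  (read a: E→A)
  step 4: C  (read b: A→C)
  step 5: D  (read a: C→D)
  step 6: E  (read b: D→E)

After reading 6 characters, M is in state E.

E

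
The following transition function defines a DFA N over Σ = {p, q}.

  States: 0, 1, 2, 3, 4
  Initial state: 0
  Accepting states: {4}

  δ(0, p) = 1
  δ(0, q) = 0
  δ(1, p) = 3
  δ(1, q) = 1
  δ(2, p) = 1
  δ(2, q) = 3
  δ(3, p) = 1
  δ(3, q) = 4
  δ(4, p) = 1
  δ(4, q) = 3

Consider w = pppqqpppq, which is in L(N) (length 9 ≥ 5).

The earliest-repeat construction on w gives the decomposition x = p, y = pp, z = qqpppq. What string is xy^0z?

xy⁰z = xz = p·qqpppq = pqqpppq.
Reading y = pp takes N from 1 back to 1, so after x the machine is still in 1, and z then leads to the accepting state 4. Hence pqqpppq ∈ L(N).

pqqpppq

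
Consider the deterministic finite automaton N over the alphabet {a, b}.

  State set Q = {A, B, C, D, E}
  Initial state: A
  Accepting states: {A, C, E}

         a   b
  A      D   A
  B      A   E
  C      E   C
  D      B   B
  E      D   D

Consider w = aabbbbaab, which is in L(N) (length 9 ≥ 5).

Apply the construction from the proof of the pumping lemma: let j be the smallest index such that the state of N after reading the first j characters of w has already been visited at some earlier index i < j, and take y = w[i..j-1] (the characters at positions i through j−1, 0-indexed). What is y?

Run of N on w = a a b b b b a a b:
  step 0: A  (start)
  step 1: D  (read a: A→D)
  step 2: B  (read a: D→B)
  step 3: E  (read b: B→E)
  step 4: D  (read b: E→D)   ← first repeat (D seen earlier)
  step 5: B  (read b: D→B)
  step 6: E  (read b: B→E)
  step 7: D  (read a: E→D)
  step 8: B  (read a: D→B)
  step 9: E  (read b: B→E)

So i = 1, j = 4, giving x = w[0:1] = a, y = w[1:4] = abb, z = w[4:9] = bbaab.
Check: |xy| = 4 ≤ 5 and |y| = 3 ≥ 1. Reading y takes N from D back to D, so every xyⁱz is accepted.

abb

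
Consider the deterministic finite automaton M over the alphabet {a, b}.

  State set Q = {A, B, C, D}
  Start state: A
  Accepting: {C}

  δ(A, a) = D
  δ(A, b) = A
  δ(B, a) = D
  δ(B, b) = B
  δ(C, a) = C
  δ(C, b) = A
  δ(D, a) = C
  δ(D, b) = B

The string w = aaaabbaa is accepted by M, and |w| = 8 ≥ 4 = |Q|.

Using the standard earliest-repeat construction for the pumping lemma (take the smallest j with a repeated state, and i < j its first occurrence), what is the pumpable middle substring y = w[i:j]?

a

State sequence: A -a-> D -a-> C -a-> C -a-> C -b-> A -b-> A -a-> D -a-> C
First repeat at step 3: C was already visited.

So i = 2, j = 3, giving x = w[0:2] = aa, y = w[2:3] = a, z = w[3:8] = abbaa.
Check: |xy| = 3 ≤ 4 and |y| = 1 ≥ 1. Reading y takes M from C back to C, so every xyⁱz is accepted.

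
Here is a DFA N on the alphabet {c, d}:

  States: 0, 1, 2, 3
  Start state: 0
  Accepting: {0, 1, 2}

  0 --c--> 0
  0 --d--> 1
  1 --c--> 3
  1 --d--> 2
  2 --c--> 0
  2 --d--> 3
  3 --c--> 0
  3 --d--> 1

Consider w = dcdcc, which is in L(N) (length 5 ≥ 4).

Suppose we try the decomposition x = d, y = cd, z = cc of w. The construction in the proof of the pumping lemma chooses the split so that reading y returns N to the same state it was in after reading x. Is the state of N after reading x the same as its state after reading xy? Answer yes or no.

yes

Run of N on the first 3 characters of w = d c d:
  step 0: 0  (start)
  step 1: 1  (read d: 0→1)
  step 2: 3  (read c: 1→3)
  step 3: 1  (read d: 3→1)

After x (step 1): 1. After xy (step 3): 1.
They match, so y = cd drives N around a cycle from 1 back to itself; pumping y any number of times keeps N in 1 before reading z, and xyⁱz ∈ L(N) for every i ≥ 0.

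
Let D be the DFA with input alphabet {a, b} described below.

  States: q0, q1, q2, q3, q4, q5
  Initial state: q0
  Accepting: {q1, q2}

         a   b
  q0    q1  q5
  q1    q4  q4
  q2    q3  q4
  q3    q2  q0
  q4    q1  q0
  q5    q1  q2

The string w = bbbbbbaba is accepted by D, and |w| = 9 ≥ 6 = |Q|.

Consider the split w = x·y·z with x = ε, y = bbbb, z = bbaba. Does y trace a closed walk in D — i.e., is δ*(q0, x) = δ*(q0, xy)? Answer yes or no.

State sequence: q0 -b-> q5 -b-> q2 -b-> q4 -b-> q0

After x (step 0): q0. After xy (step 4): q0.
They match, so y = bbbb drives D around a cycle from q0 back to itself; pumping y any number of times keeps D in q0 before reading z, and xyⁱz ∈ L(D) for every i ≥ 0.

yes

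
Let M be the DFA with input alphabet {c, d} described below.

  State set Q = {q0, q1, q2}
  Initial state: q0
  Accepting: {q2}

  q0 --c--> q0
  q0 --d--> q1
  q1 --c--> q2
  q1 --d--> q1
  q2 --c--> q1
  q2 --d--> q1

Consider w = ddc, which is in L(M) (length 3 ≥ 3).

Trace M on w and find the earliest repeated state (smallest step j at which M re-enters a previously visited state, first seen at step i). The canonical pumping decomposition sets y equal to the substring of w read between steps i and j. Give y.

Run of M on w = d d c:
  step 0: q0  (start)
  step 1: q1  (read d: q0→q1)
  step 2: q1  (read d: q1→q1)   ← first repeat (q1 seen earlier)
  step 3: q2  (read c: q1→q2)

So i = 1, j = 2, giving x = w[0:1] = d, y = w[1:2] = d, z = w[2:3] = c.
Check: |xy| = 2 ≤ 3 and |y| = 1 ≥ 1. Reading y takes M from q1 back to q1, so every xyⁱz is accepted.

d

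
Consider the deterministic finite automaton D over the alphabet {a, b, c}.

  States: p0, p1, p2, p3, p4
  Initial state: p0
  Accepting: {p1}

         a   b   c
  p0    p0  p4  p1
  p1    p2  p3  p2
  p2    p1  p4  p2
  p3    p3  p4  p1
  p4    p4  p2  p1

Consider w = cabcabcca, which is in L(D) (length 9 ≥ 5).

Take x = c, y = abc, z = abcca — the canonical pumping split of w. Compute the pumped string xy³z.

cabcabcabcabcca

xy^3z = c·abc·abc·abc·abcca = cabcabcabcabcca.
Reading y = abc takes D from p1 back to p1, so after x·y·y·y the machine is still in p1, and z then leads to the accepting state p1. Hence cabcabcabcabcca ∈ L(D).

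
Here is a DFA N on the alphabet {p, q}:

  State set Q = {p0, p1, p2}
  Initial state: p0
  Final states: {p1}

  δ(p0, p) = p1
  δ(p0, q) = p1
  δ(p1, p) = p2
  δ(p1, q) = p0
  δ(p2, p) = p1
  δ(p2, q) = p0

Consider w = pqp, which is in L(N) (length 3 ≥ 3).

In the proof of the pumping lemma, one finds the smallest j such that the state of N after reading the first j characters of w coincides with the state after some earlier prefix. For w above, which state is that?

State sequence: p0 -p-> p1 -q-> p0 -p-> p1
First repeat at step 2: p0 was already visited.

The earliest repeat is at step j = 2: N is in p0, which it already visited at step i = 0.
Pumping length from the standard proof: p = 3 (the number of states). The repeated state found above gives |xy| = j ≤ 3 and |y| = j − i ≥ 1.

p0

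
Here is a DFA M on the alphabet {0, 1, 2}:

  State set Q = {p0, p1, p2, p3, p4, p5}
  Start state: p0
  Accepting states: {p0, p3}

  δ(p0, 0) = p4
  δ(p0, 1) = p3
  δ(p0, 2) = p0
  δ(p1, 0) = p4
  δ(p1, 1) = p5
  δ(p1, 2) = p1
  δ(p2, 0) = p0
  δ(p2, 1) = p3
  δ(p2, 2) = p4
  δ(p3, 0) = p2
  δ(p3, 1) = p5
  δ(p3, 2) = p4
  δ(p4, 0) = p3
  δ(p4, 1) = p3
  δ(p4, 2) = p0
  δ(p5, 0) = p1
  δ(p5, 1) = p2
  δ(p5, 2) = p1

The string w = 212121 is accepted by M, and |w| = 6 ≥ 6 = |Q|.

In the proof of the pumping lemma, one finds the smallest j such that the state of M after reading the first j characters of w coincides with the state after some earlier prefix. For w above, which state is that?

p0

State sequence: p0 -2-> p0 -1-> p3 -2-> p4 -1-> p3 -2-> p4 -1-> p3
First repeat at step 1: p0 was already visited.

The earliest repeat is at step j = 1: M is in p0, which it already visited at step i = 0.
The DFA has 6 states, so the proof of the pumping lemma guarantees a repeated state among the first 6+1 visited; the segment between the two visits is the pumpable y.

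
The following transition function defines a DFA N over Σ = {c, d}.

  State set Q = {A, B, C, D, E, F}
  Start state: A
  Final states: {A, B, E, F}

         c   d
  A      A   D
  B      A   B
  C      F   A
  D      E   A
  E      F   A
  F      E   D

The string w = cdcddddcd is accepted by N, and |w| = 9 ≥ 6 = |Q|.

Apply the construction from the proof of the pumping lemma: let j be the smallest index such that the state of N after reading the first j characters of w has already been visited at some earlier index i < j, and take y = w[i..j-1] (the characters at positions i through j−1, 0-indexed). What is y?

c

State sequence: A -c-> A -d-> D -c-> E -d-> A -d-> D -d-> A -d-> D -c-> E -d-> A
First repeat at step 1: A was already visited.

So i = 0, j = 1, giving x = w[0:0] = ε, y = w[0:1] = c, z = w[1:9] = dcddddcd.
Check: |xy| = 1 ≤ 6 and |y| = 1 ≥ 1. Reading y takes N from A back to A, so every xyⁱz is accepted.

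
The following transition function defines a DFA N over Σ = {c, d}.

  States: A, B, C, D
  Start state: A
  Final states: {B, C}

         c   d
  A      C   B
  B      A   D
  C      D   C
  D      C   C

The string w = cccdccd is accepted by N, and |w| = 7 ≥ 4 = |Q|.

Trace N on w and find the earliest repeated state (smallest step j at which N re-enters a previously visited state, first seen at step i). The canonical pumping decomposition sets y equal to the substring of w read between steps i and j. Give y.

cc

Run of N on w = c c c d c c d:
  step 0: A  (start)
  step 1: C  (read c: A→C)
  step 2: D  (read c: C→D)
  step 3: C  (read c: D→C)   ← first repeat (C seen earlier)
  step 4: C  (read d: C→C)
  step 5: D  (read c: C→D)
  step 6: C  (read c: D→C)
  step 7: C  (read d: C→C)

So i = 1, j = 3, giving x = w[0:1] = c, y = w[1:3] = cc, z = w[3:7] = dccd.
Check: |xy| = 3 ≤ 4 and |y| = 2 ≥ 1. Reading y takes N from C back to C, so every xyⁱz is accepted.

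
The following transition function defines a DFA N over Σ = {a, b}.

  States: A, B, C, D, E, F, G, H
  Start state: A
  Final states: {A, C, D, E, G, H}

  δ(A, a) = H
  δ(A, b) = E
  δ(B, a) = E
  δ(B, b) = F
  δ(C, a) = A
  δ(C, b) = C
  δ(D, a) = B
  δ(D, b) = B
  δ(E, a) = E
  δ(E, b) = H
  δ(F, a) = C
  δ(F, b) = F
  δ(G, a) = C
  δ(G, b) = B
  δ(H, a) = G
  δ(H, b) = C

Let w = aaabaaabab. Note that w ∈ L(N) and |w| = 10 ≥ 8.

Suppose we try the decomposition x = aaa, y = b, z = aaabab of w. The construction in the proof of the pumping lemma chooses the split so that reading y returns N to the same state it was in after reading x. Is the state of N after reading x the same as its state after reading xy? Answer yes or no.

State sequence: A -a-> H -a-> G -a-> C -b-> C

After x (step 3): C. After xy (step 4): C.
They match, so y = b drives N around a cycle from C back to itself; pumping y any number of times keeps N in C before reading z, and xyⁱz ∈ L(N) for every i ≥ 0.

yes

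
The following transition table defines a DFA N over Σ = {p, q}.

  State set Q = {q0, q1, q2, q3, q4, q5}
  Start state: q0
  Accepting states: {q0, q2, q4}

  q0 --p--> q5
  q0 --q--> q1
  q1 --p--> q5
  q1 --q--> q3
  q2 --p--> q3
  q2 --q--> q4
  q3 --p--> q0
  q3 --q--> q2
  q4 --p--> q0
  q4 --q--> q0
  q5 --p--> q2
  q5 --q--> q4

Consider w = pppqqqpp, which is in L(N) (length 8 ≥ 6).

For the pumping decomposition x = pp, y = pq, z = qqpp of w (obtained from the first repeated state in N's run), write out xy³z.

pppqpqpqqqpp

xy^3z = pp·pq·pq·pq·qqpp = pppqpqpqqqpp.
Reading y = pq takes N from q2 back to q2, so after x·y·y·y the machine is still in q2, and z then leads to the accepting state q2. Hence pppqpqpqqqpp ∈ L(N).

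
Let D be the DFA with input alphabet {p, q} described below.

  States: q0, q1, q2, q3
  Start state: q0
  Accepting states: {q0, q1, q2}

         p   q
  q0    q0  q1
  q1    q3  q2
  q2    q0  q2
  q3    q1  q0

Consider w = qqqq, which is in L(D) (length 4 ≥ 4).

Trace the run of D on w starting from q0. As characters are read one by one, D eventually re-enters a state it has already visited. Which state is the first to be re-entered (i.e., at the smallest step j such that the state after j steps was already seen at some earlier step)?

q2

State sequence: q0 -q-> q1 -q-> q2 -q-> q2 -q-> q2
First repeat at step 3: q2 was already visited.

The earliest repeat is at step j = 3: D is in q2, which it already visited at step i = 2.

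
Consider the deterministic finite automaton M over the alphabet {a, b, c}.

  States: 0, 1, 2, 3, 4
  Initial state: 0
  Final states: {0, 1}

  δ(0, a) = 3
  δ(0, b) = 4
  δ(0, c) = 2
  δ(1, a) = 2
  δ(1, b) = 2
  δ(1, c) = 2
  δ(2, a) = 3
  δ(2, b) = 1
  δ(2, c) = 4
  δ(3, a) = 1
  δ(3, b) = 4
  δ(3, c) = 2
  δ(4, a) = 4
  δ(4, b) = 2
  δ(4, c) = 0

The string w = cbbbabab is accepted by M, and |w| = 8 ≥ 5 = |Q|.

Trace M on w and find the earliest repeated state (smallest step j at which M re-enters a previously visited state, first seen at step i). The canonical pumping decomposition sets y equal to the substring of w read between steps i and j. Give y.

Run of M on w = c b b b a b a b:
  step 0: 0  (start)
  step 1: 2  (read c: 0→2)
  step 2: 1  (read b: 2→1)
  step 3: 2  (read b: 1→2)   ← first repeat (2 seen earlier)
  step 4: 1  (read b: 2→1)
  step 5: 2  (read a: 1→2)
  step 6: 1  (read b: 2→1)
  step 7: 2  (read a: 1→2)
  step 8: 1  (read b: 2→1)

So i = 1, j = 3, giving x = w[0:1] = c, y = w[1:3] = bb, z = w[3:8] = babab.
Check: |xy| = 3 ≤ 5 and |y| = 2 ≥ 1. Reading y takes M from 2 back to 2, so every xyⁱz is accepted.
The DFA has 5 states, so the proof of the pumping lemma guarantees a repeated state among the first 5+1 visited; the segment between the two visits is the pumpable y.

bb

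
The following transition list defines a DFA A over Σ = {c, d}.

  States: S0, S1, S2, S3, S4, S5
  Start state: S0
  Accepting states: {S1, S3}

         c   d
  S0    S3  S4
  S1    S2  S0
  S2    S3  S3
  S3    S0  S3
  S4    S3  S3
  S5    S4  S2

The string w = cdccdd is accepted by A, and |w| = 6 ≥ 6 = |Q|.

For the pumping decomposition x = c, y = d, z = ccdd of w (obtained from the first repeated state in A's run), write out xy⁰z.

xy⁰z = xz = c·ccdd = cccdd.
Reading y = d takes A from S3 back to S3, so after x the machine is still in S3, and z then leads to the accepting state S3. Hence cccdd ∈ L(A).

cccdd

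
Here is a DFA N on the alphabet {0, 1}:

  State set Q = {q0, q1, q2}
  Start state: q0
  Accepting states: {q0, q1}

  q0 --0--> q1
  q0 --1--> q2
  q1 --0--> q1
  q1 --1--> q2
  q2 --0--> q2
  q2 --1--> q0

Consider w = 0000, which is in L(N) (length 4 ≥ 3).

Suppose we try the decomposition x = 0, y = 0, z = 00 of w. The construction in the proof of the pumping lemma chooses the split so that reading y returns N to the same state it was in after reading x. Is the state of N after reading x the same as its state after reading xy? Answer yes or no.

yes

Run of N on the first 2 characters of w = 0 0:
  step 0: q0  (start)
  step 1: q1  (read 0: q0→q1)
  step 2: q1  (read 0: q1→q1)

After x (step 1): q1. After xy (step 2): q1.
They match, so y = 0 drives N around a cycle from q1 back to itself; pumping y any number of times keeps N in q1 before reading z, and xyⁱz ∈ L(N) for every i ≥ 0.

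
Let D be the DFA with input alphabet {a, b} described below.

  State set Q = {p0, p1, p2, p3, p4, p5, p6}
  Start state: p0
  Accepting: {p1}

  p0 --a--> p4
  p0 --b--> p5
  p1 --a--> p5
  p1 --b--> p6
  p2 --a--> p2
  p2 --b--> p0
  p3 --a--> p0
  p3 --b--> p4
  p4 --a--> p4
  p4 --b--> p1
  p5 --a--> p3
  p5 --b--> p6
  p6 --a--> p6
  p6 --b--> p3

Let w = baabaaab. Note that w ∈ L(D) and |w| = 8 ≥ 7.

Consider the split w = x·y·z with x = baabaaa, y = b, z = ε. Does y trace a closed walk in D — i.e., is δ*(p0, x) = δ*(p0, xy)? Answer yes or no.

Run of D on the first 8 characters of w = b a a b a a a b:
  step 0: p0  (start)
  step 1: p5  (read b: p0→p5)
  step 2: p3  (read a: p5→p3)
  step 3: p0  (read a: p3→p0)
  step 4: p5  (read b: p0→p5)
  step 5: p3  (read a: p5→p3)
  step 6: p0  (read a: p3→p0)
  step 7: p4  (read a: p0→p4)
  step 8: p1  (read b: p4→p1)

After x (step 7): p4. After xy (step 8): p1.
They differ (p4 ≠ p1), so y is not a cycle from the state after x; this split is not the one the pumping-lemma construction produces, and pumping y need not keep the string in L(D).

no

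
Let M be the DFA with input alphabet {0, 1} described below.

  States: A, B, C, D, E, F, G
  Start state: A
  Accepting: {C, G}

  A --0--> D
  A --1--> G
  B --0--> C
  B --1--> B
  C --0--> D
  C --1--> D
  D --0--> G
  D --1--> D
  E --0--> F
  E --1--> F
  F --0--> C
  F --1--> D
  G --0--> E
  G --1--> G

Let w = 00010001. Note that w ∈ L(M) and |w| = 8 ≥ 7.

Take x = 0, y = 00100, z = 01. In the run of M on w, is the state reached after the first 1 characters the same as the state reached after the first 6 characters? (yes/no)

Run of M on the first 6 characters of w = 0 0 0 1 0 0:
  step 0: A  (start)
  step 1: D  (read 0: A→D)
  step 2: G  (read 0: D→G)
  step 3: E  (read 0: G→E)
  step 4: F  (read 1: E→F)
  step 5: C  (read 0: F→C)
  step 6: D  (read 0: C→D)

After x (step 1): D. After xy (step 6): D.
They match, so y = 00100 drives M around a cycle from D back to itself; pumping y any number of times keeps M in D before reading z, and xyⁱz ∈ L(M) for every i ≥ 0.

yes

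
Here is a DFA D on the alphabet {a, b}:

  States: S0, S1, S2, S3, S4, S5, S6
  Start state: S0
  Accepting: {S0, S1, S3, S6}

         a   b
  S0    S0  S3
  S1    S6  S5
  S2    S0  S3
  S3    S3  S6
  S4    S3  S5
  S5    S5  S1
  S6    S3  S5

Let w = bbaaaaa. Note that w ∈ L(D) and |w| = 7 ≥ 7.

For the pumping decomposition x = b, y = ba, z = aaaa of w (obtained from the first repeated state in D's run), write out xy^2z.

xy^2z = b·ba·ba·aaaa = bbabaaaaa.
Reading y = ba takes D from S3 back to S3, so after x·y·y the machine is still in S3, and z then leads to the accepting state S3. Hence bbabaaaaa ∈ L(D).

bbabaaaaa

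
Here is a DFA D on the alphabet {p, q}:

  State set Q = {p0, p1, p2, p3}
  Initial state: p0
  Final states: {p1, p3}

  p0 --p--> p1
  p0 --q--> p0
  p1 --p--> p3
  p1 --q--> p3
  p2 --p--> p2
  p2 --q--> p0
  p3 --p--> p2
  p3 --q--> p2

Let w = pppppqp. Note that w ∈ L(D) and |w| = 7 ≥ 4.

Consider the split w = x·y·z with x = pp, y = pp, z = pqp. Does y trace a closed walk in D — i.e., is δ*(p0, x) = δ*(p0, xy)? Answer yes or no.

no

Run of D on the first 4 characters of w = p p p p:
  step 0: p0  (start)
  step 1: p1  (read p: p0→p1)
  step 2: p3  (read p: p1→p3)
  step 3: p2  (read p: p3→p2)
  step 4: p2  (read p: p2→p2)

After x (step 2): p3. After xy (step 4): p2.
They differ (p3 ≠ p2), so y is not a cycle from the state after x; this split is not the one the pumping-lemma construction produces, and pumping y need not keep the string in L(D).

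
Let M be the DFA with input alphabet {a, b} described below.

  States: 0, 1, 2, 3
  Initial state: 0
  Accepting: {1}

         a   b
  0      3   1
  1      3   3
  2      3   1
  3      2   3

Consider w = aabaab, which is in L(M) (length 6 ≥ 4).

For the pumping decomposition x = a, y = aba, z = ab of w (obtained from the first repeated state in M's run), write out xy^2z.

xy^2z = a·aba·aba·ab = aabaabaab.
Reading y = aba takes M from 3 back to 3, so after x·y·y the machine is still in 3, and z then leads to the accepting state 1. Hence aabaabaab ∈ L(M).

aabaabaab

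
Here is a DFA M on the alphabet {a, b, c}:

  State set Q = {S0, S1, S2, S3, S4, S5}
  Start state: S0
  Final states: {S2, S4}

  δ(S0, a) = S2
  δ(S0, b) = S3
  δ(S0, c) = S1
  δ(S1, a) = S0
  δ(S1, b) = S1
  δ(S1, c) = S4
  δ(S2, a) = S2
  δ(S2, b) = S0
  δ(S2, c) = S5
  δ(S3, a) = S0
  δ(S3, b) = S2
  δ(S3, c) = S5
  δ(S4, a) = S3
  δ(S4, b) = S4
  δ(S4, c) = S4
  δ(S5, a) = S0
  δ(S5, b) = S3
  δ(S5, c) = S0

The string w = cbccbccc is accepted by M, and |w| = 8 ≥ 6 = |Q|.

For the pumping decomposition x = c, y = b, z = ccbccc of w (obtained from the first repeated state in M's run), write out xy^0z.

cccbccc

xy⁰z = xz = c·ccbccc = cccbccc.
Reading y = b takes M from S1 back to S1, so after x the machine is still in S1, and z then leads to the accepting state S4. Hence cccbccc ∈ L(M).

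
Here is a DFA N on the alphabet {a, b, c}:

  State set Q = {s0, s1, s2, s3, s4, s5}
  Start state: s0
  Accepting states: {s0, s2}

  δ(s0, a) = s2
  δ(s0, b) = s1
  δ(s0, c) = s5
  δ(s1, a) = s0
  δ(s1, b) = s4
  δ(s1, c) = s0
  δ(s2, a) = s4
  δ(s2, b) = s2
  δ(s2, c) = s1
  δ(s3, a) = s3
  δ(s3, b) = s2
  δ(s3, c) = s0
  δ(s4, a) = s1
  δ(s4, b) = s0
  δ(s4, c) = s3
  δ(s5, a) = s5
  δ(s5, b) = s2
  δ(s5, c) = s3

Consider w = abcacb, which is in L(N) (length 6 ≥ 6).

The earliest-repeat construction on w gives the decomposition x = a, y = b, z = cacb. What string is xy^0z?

xy⁰z = xz = a·cacb = acacb.
Reading y = b takes N from s2 back to s2, so after x the machine is still in s2, and z then leads to the accepting state s2. Hence acacb ∈ L(N).

acacb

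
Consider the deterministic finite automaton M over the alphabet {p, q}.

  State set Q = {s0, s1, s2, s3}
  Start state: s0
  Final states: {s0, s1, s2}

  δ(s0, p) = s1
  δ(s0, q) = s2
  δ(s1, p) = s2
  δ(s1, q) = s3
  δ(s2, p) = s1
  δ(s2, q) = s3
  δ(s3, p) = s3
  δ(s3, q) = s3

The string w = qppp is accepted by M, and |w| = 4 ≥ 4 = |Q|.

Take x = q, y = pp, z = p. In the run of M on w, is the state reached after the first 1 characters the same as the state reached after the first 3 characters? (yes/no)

Run of M on the first 3 characters of w = q p p:
  step 0: s0  (start)
  step 1: s2  (read q: s0→s2)
  step 2: s1  (read p: s2→s1)
  step 3: s2  (read p: s1→s2)

After x (step 1): s2. After xy (step 3): s2.
They match, so y = pp drives M around a cycle from s2 back to itself; pumping y any number of times keeps M in s2 before reading z, and xyⁱz ∈ L(M) for every i ≥ 0.

yes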